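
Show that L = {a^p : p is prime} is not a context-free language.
Assume for contradiction that L is context-free, and let p ≥ 1 be the pumping length given by the pumping lemma for CFLs.
Choose a prime q with q ≥ p and let s = a^q. Then s ∈ L and |s| = q ≥ p.
By the CFL pumping lemma, s = uvxyz for some u, v, x, y, z with |vxy| ≤ p, |vy| ≥ 1, and uv^i xy^i z ∈ L for every i ≥ 0.
All symbols are a's, so only lengths matter: let k = |vy|, with 1 ≤ k ≤ p. Then |uv^i xy^i z| = q + (i − 1)k.

Take i = q + 1: the length is q + qk = q(k + 1).
Both factors satisfy q ≥ 2 and k + 1 ≥ 2, so q(k + 1) is composite and uv^(q+1) xy^(q+1) z ∉ L.

This contradicts the CFL pumping lemma, which requires uv^i xy^i z ∈ L for all i ≥ 0.
Hence L = {a^p : p is prime} is not context-free. ∎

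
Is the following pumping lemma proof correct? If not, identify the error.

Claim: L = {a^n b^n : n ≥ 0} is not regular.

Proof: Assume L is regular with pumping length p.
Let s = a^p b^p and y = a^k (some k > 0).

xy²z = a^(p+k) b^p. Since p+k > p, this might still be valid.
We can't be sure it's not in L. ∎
The proof is INCORRECT.

Error: The conclusion is wrong.
xy²z = a^(p+k) b^p is definitely NOT in L because the number of a's (p+k) ≠ number of b's (p).
The proof incorrectly doubts what is actually a valid contradiction.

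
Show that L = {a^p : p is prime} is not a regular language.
Assume for contradiction that L is regular, and let p ≥ 1 be the pumping length given by the pumping lemma.
Choose a prime q with q ≥ p (one exists because there are infinitely many primes) and let s = a^q. Then s ∈ L and |s| = q ≥ p.
By the pumping lemma, s = xyz for some x, y, z with |xy| ≤ p, |y| ≥ 1, and xy^i z ∈ L for every i ≥ 0.
Here y = a^k for some k with 1 ≤ k ≤ p, and xy^i z = a^(q + (i − 1)k) for every i ≥ 0.

Take i = q + 1: |xy^(q+1) z| = q + qk = q(k + 1).
Both factors satisfy q ≥ 2 and k + 1 ≥ 2, so q(k + 1) is composite, and xy^(q+1) z ∉ L.

This contradicts the pumping lemma, which requires xy^i z ∈ L for all i ≥ 0.
Hence L = {a^p : p is prime} is not regular. ∎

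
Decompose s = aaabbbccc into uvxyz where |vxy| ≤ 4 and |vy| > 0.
u='aa', v='a', x='bb', y='b', z='ccc'

For s = aaabbbccc with pumping length p = 4:

One valid decomposition:
- u = 'aa'
- v = 'a'
- x = 'bb'
- y = 'b'
- z = 'ccc'

Verification:
- uvxyz = 'aa' + 'a' + 'bb' + 'b' + 'ccc' = aaabbbccc ✓
- |vxy| = |'abbb'| = 4 ≤ 4 ✓
- |vy| = |'ab'| = 2 > 0 ✓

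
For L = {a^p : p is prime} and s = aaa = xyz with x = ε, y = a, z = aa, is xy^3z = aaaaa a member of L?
Yes

xy³z = ε · aaa · aa = aaaaa.
aaaaa has length 5, which is prime, so it is in L.
(A single pumped string landing in L is not a contradiction by itself; a non-regularity proof needs some i for which xy^i z ∉ L, for every admissible decomposition.)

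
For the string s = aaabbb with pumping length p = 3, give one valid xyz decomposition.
x = 'a', y = 'a', z = 'abbb'

For s = aaabbb and p = 3, one valid decomposition is:
- x = 'a' (length 1)
- y = 'a' (length 1)
- z = 'abbb' (length 4)

Verification:
- xyz = 'a' + 'a' + 'abbb' = aaabbb ✓
- |xy| = 2 ≤ 3 ✓
- |y| = 1 > 0 ✓

All pumping lemma constraints are satisfied.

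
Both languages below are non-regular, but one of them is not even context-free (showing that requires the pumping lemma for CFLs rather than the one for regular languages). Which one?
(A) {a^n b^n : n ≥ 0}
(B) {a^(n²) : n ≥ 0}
(B) {a^(n²) : n ≥ 0}

(B) {a^(n²) : n ≥ 0} requires the CFL pumping lemma.

- {a^n b^n : n ≥ 0} is context-free (but not regular)
  • Can be shown non-regular with the regular pumping lemma
  • After pumping, the number of a's and b's become unequal

- {a^(n²) : n ≥ 0} is NOT context-free
  • Requires the CFL pumping lemma to prove
  • Gaps between squares grow unboundedly

The CFL pumping lemma is "stronger" in that it can prove non-membership
in the larger class of context-free languages.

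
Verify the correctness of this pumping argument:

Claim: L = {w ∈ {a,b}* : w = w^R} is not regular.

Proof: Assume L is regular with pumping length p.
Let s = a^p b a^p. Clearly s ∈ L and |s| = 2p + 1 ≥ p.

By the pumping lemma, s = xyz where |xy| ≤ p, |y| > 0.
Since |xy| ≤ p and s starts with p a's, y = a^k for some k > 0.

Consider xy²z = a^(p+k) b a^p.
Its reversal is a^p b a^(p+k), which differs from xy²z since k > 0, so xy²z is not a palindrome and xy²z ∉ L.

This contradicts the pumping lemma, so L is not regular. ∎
The proof is correct.

This proof is valid because:
1. s = a^p b a^p is in L and is chosen in terms of p, so |s| ≥ p holds for every p
2. The decomposition analysis is correct: |xy| ≤ p forces y to lie inside the leading a's
3. The contradiction is valid: a^(p+k) b a^p has more a's before the b than after it, so it is not a palindrome
4. The conclusion follows logically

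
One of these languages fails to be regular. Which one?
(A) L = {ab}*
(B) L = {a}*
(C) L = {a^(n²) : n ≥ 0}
(C) {a^(n²) : n ≥ 0}

(C) L = {a^(n²) : n ≥ 0} is NOT regular.

The pumping lemma can be used to prove this:
After pumping, length is no longer a perfect square

The other languages are regular because they can be recognized by finite automata.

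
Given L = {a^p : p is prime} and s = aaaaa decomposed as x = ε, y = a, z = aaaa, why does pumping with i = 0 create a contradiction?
xy⁰z = aaaa ∉ L

Pumping with i = 0 replaces y = a by y⁰ = ε:
- Original: s = xyz = aaaaa; aaaaa has length 5, which is prime, so it is in L
- Pumped: xy⁰z = ε · ε · aaaa = aaaa
- aaaa has length 4 = 2 × 2, which is not prime, so it is not in L

The pumping lemma would require xy⁰z ∈ L, so this decomposition yields a contradiction.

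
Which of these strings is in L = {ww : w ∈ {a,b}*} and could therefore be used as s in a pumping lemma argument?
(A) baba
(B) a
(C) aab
(A) baba

The pumping lemma is applied to a string s that lies in L, so first check membership of each option:
- (A) baba splits into halves ba · ba, which are equal, so it is in L (w = ba) ✓
- (B) a has odd length 1, so it cannot be written as ww and is not in L ✗
- (C) aab has odd length 3, so it cannot be written as ww and is not in L ✗

Only (A) baba is in L, so it is the only candidate that could play the role of s.
(In a complete proof one picks s in terms of the pumping length p so that |s| ≥ p is guaranteed; a fixed string like baba illustrates the shape of such an s.)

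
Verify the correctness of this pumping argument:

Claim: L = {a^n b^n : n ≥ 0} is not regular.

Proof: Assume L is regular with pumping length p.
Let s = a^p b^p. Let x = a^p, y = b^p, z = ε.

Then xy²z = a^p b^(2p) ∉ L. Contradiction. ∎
The proof is INCORRECT.

Error: The decomposition violates |xy| ≤ p.
With x = a^p and y = b^p, we have |xy| = 2p > p.
The pumping lemma requires |xy| ≤ p, so y must be within the first p characters.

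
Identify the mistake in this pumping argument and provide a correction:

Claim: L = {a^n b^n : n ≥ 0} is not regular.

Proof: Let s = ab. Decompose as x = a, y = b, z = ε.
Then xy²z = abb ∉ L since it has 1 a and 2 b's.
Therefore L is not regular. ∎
Error: The string s = ab might be shorter than the pumping length p.

Correction: Choose s = a^p b^p to ensure |s| ≥ p. Also, the decomposition is wrong: with |xy| ≤ p, y cannot include b's when s starts with p a's.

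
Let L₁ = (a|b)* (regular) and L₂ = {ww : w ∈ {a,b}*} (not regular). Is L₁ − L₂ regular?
No — L₁ − L₂ is not regular.

L₁ − L₂ is the complement of {ww} within {a,b}*. If it were regular, its complement {ww} would be regular as well (regular languages are closed under complement) — contradiction. So L₁ − L₂ is not regular.

Note that the bare facts "L₁ regular, L₂ non-regular" do not settle the question by themselves: the closure of regular languages under ∪, ∩, complement and difference applies only when BOTH operands are regular. With a non-regular operand the result can come out regular or non-regular depending on the specific languages, so one has to work out L₁ − L₂ for this particular pair, as above.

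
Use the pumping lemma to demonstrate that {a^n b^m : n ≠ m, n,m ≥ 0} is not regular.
Assume for contradiction that L is regular, and let p ≥ 1 be the pumping length given by the pumping lemma.
Choose s = a^p b^(p + p!). Then s ∈ L because p ≠ p + p! (as p! ≥ 1), and |s| ≥ p.
By the pumping lemma, s = xyz for some x, y, z with |xy| ≤ p, |y| ≥ 1, and xy^i z ∈ L for every i ≥ 0.
Since |xy| ≤ p and the first p symbols of s are all a's, y = a^k for some k with 1 ≤ k ≤ p.
For every i ≥ 0, xy^i z = a^(p + (i − 1)k) b^(p + p!).

Because 1 ≤ k ≤ p, k divides p!. Let t = p!/k (a positive integer) and take i = t + 1.
Then the number of a's is p + tk = p + p!, which equals the number of b's.
So xy^(t+1) z = a^(p + p!) b^(p + p!) has equally many a's and b's and is NOT in L.

This contradicts the pumping lemma, which requires xy^i z ∈ L for all i ≥ 0.
Hence L = {a^n b^m : n ≠ m, n,m ≥ 0} is not regular. ∎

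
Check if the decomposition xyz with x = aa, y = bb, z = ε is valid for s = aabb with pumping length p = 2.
Violated: |xy| ≤ p

The decomposition x = aa, y = bb, z = ε for s = aabb with p = 2
violates the constraint: |xy| ≤ p

|xy| = |aabb| = 4 > 2 = p. The decomposition puts too many characters in xy.

Pumping lemma constraints:
1. xyz = s (decomposition is valid)
2. |xy| ≤ p
3. |y| > 0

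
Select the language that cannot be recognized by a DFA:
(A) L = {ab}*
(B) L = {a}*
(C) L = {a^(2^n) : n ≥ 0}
(C) {a^(2^n) : n ≥ 0}

(C) L = {a^(2^n) : n ≥ 0} is NOT regular.

The pumping lemma can be used to prove this:
After pumping, length is no longer a power of 2

The other languages are regular because they can be recognized by finite automata.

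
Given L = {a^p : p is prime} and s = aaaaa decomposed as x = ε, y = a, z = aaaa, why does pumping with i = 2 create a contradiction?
xy²z = aaaaaa ∉ L

Pumping with i = 2 replaces y = a by y² = aa:
- Original: s = xyz = aaaaa; aaaaa has length 5, which is prime, so it is in L
- Pumped: xy²z = ε · aa · aaaa = aaaaaa
- aaaaaa has length 6 = 2 × 3, which is not prime, so it is not in L

The pumping lemma would require xy²z ∈ L, so this decomposition yields a contradiction.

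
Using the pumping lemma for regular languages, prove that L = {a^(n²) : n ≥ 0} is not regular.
Assume for contradiction that L is regular, and let p ≥ 1 be the pumping length given by the pumping lemma.
Choose s = a^(p²). Then s ∈ L and |s| = p² ≥ p.
By the pumping lemma, s = xyz for some x, y, z with |xy| ≤ p, |y| ≥ 1, and xy^i z ∈ L for every i ≥ 0.
Here y = a^k for some k with 1 ≤ k ≤ |xy| ≤ p.

Take i = 2: |xy²z| = p² + k.
Now p² < p² + k ≤ p² + p < p² + 2p + 1 = (p + 1)².
So |xy²z| lies strictly between the consecutive squares p² and (p + 1)², hence is not a perfect square, and xy²z ∉ L.

This contradicts the pumping lemma, which requires xy^i z ∈ L for all i ≥ 0.
Hence L = {a^(n²) : n ≥ 0} is not regular. ∎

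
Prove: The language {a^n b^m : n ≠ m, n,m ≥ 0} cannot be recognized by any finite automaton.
Assume for contradiction that L is regular, and let p ≥ 1 be the pumping length given by the pumping lemma.
Choose s = a^p b^(p + p!). Then s ∈ L because p ≠ p + p! (as p! ≥ 1), and |s| ≥ p.
By the pumping lemma, s = xyz for some x, y, z with |xy| ≤ p, |y| ≥ 1, and xy^i z ∈ L for every i ≥ 0.
Since |xy| ≤ p and the first p symbols of s are all a's, y = a^k for some k with 1 ≤ k ≤ p.
For every i ≥ 0, xy^i z = a^(p + (i − 1)k) b^(p + p!).

Because 1 ≤ k ≤ p, k divides p!. Let t = p!/k (a positive integer) and take i = t + 1.
Then the number of a's is p + tk = p + p!, which equals the number of b's.
So xy^(t+1) z = a^(p + p!) b^(p + p!) has equally many a's and b's and is NOT in L.

This contradicts the pumping lemma, which requires xy^i z ∈ L for all i ≥ 0.
Hence L = {a^n b^m : n ≠ m, n,m ≥ 0} is not regular. ∎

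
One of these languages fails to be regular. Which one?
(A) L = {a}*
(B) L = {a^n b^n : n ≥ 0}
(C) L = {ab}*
(B) {a^n b^n : n ≥ 0}

(B) L = {a^n b^n : n ≥ 0} is NOT regular.

The pumping lemma can be used to prove this:
After pumping, the number of a's and b's become unequal

The other languages are regular because they can be recognized by finite automata.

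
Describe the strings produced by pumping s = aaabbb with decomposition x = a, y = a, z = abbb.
{xy^i z : i ≥ 0} = {a^(2+i) b^3 : i ≥ 0} = {aabbb, aaabbb, aaaabbb, ...}

With x = a, y = a, z = abbb: Starting with aaabbb and pumping the second 'a', we get strings with 2+i a's followed by 3 b's for i = 0, 1, 2, ...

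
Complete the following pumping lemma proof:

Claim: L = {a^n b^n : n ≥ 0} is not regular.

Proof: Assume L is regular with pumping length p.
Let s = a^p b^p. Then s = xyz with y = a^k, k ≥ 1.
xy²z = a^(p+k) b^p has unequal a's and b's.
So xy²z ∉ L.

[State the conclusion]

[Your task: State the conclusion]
This contradicts the pumping lemma for regular languages,
which guarantees xy^i z ∈ L for all i ≥ 0.

Since our assumption that L is regular leads to a contradiction,
we conclude that L = {a^n b^n : n ≥ 0} is NOT regular. ∎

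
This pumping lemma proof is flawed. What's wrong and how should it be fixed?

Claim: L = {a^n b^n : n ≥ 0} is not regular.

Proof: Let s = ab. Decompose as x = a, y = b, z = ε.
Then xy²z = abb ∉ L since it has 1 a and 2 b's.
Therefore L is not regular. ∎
Error: The string s = ab might be shorter than the pumping length p.

Correction: Choose s = a^p b^p to ensure |s| ≥ p. Also, the decomposition is wrong: with |xy| ≤ p, y cannot include b's when s starts with p a's.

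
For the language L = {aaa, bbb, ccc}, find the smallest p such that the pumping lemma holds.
p = 4

For a finite language L, the pumping lemma holds vacuously if p > max|s| for s ∈ L.

The longest string in L = {aaa, bbb, ccc} has length 3.
If p = 4, then no string s ∈ L has |s| ≥ p, so the condition is vacuously true.

The minimum pumping length is p = 4.

Why no smaller p works: for any p ≤ 3, the longest string s ∈ L has |s| = 3 ≥ p, so it would
have to be pumpable; but pumping up (i = 2, 3, ...) produces ever longer strings, which cannot all lie in the
finite language L. So the pumping property fails for every p ≤ 3.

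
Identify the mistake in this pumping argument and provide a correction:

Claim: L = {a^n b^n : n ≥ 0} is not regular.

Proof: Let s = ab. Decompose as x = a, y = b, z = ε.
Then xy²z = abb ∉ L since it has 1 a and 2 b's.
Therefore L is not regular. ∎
Error: The string s = ab might be shorter than the pumping length p.

Correction: Choose s = a^p b^p to ensure |s| ≥ p. Also, the decomposition is wrong: with |xy| ≤ p, y cannot include b's when s starts with p a's.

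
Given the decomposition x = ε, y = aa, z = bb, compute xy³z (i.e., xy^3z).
aaaaaabb

Given x = '', y = 'aa', z = 'bb' and i = 3:

xy^3z = x + y·y·...·y (3 times) + z
       = '' + 'aa'^3 + 'bb'
       = '' + 'aaaaaa' + 'bb'
       = 'aaaaaabb'

The pumped string is 'aaaaaabb' with length 8.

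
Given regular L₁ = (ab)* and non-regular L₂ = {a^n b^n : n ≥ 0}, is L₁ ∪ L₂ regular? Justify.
No — L₁ ∪ L₂ is not regular.

Let U = (ab)* ∪ {a^n b^n}. If U were regular, then U ∩ aa*bb* would be regular (closure under intersection with a regular language). But (ab)* ∩ aa*bb* = {ab} and {a^n b^n} ∩ aa*bb* = {a^n b^n : n ≥ 1}, so U ∩ aa*bb* = {a^n b^n : n ≥ 1}, which is not regular. Hence U is not regular.

Note that the bare facts "L₁ regular, L₂ non-regular" do not settle the question by themselves: the closure of regular languages under ∪, ∩, complement and difference applies only when BOTH operands are regular. With a non-regular operand the result can come out regular or non-regular depending on the specific languages, so one has to work out L₁ ∪ L₂ for this particular pair, as above.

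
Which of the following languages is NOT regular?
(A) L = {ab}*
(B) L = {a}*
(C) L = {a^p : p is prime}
(C) {a^p : p is prime}

(C) L = {a^p : p is prime} is NOT regular.

The pumping lemma can be used to prove this:
After pumping, the length becomes composite

The other languages are regular because they can be recognized by finite automata.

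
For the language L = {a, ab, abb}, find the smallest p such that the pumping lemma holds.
p = 4

For a finite language L, the pumping lemma holds vacuously if p > max|s| for s ∈ L.

The longest string in L = {a, ab, abb} has length 3.
If p = 4, then no string s ∈ L has |s| ≥ p, so the condition is vacuously true.

The minimum pumping length is p = 4.

Why no smaller p works: for any p ≤ 3, the longest string s ∈ L has |s| = 3 ≥ p, so it would
have to be pumpable; but pumping up (i = 2, 3, ...) produces ever longer strings, which cannot all lie in the
finite language L. So the pumping property fails for every p ≤ 3.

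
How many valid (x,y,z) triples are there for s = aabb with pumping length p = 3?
6

For s = 'aabb' with pumping length p = 3:

Constraints: |xy| ≤ 3, |y| > 0

Valid decompositions (|xy| ≤ p, |y| ≥ 1):
  • x='', y='a', z='abb'
  • x='a', y='a', z='bb'
  • x='', y='aa', z='bb'
  • x='aa', y='b', z='b'
  • x='a', y='ab', z='b'
  • x='', y='aab', z='b'

Total count: 6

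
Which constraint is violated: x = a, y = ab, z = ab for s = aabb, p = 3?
Violated: xyz = s

The decomposition x = a, y = ab, z = ab for s = aabb with p = 3
violates the constraint: xyz = s

xyz = 'a' + 'ab' + 'ab' = 'aabab' ≠ 'aabb' = s. The decomposition doesn't reconstruct s.

Pumping lemma constraints:
1. xyz = s (decomposition is valid)
2. |xy| ≤ p
3. |y| > 0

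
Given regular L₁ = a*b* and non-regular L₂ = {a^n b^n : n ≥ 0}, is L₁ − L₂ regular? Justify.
No — L₁ − L₂ is not regular.

a*b* − {a^n b^n} = {a^n b^m : n ≠ m}. If this were regular, then its complement intersected with a*b*, namely {a^n b^n : n ≥ 0}, would be regular too (closure under complement and intersection) — contradiction. So L₁ − L₂ is not regular.

Note that the bare facts "L₁ regular, L₂ non-regular" do not settle the question by themselves: the closure of regular languages under ∪, ∩, complement and difference applies only when BOTH operands are regular. With a non-regular operand the result can come out regular or non-regular depending on the specific languages, so one has to work out L₁ − L₂ for this particular pair, as above.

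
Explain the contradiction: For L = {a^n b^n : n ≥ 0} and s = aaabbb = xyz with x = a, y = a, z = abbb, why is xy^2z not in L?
xy²z = aaaabbb ∉ L

Pumping with i = 2 replaces y = a by y² = aa:
- Original: s = xyz = aaabbb; aaabbb = a^3 b^3 has equal counts (3 = 3), so it is in L
- Pumped: xy²z = a · aa · abbb = aaaabbb
- aaaabbb has 4 a's and 3 b's; 4 ≠ 3, so it is not in L

The pumping lemma would require xy²z ∈ L, so this decomposition yields a contradiction.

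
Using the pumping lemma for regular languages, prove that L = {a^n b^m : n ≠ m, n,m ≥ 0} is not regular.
Assume for contradiction that L is regular, and let p ≥ 1 be the pumping length given by the pumping lemma.
Choose s = a^p b^(p + p!). Then s ∈ L because p ≠ p + p! (as p! ≥ 1), and |s| ≥ p.
By the pumping lemma, s = xyz for some x, y, z with |xy| ≤ p, |y| ≥ 1, and xy^i z ∈ L for every i ≥ 0.
Since |xy| ≤ p and the first p symbols of s are all a's, y = a^k for some k with 1 ≤ k ≤ p.
For every i ≥ 0, xy^i z = a^(p + (i − 1)k) b^(p + p!).

Because 1 ≤ k ≤ p, k divides p!. Let t = p!/k (a positive integer) and take i = t + 1.
Then the number of a's is p + tk = p + p!, which equals the number of b's.
So xy^(t+1) z = a^(p + p!) b^(p + p!) has equally many a's and b's and is NOT in L.

This contradicts the pumping lemma, which requires xy^i z ∈ L for all i ≥ 0.
Hence L = {a^n b^m : n ≠ m, n,m ≥ 0} is not regular. ∎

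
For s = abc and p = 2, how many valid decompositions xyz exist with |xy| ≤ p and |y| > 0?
3

For s = 'abc' with pumping length p = 2:

Constraints: |xy| ≤ 2, |y| > 0

Valid decompositions (|xy| ≤ p, |y| ≥ 1):
  • x='', y='a', z='bc'
  • x='a', y='b', z='c'
  • x='', y='ab', z='c'

Total count: 3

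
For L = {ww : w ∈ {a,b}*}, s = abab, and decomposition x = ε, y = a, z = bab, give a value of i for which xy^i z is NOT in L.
i = 3

xy³z = ε · aaa · bab = aaabab; aaabab has length 6; its halves are aaa and bab, which differ, so it is not in L.
(Other choices also work, e.g. i = 0, 2; only i = 1 is guaranteed to stay in L since xy¹z = s.)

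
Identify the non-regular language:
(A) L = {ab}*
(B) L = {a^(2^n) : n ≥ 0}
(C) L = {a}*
(B) {a^(2^n) : n ≥ 0}

(B) L = {a^(2^n) : n ≥ 0} is NOT regular.

The pumping lemma can be used to prove this:
After pumping, length is no longer a power of 2

The other languages are regular because they can be recognized by finite automata.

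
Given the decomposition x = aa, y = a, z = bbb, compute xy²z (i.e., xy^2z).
aaaabbb

Given x = 'aa', y = 'a', z = 'bbb' and i = 2:

xy^2z = x + y·y·...·y (2 times) + z
       = 'aa' + 'a'^2 + 'bbb'
       = 'aa' + 'aa' + 'bbb'
       = 'aaaabbb'

The pumped string is 'aaaabbb' with length 7.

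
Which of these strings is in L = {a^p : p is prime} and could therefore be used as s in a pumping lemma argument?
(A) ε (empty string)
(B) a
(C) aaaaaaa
(C) aaaaaaa

The pumping lemma is applied to a string s that lies in L, so first check membership of each option:
- (A) ε has length 0, which is not prime, so it is not in L ✗
- (B) a has length 1, which is not prime, so it is not in L ✗
- (C) aaaaaaa has length 7, which is prime, so it is in L ✓

Only (C) aaaaaaa is in L, so it is the only candidate that could play the role of s.
(In a complete proof one picks s in terms of the pumping length p so that |s| ≥ p is guaranteed; a fixed string like aaaaaaa illustrates the shape of such an s.)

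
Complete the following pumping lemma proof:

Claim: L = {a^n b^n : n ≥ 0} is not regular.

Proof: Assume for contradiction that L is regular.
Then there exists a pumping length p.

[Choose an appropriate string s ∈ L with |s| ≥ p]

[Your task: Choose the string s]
s = a^p b^p

This string is in L (has equal a's and b's) and has length 2p ≥ p.
Any decomposition xyz with |xy| ≤ p means y consists only of a's,
so pumping will unbalance the counts.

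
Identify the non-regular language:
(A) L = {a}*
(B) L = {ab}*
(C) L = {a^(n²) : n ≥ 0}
(C) {a^(n²) : n ≥ 0}

(C) L = {a^(n²) : n ≥ 0} is NOT regular.

The pumping lemma can be used to prove this:
After pumping, length is no longer a perfect square

The other languages are regular because they can be recognized by finite automata.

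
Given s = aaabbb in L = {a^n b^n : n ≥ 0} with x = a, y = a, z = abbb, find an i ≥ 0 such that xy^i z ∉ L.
i = 0

xy⁰z = a · ε · abbb = aabbb; aabbb has 2 a's and 3 b's; 2 ≠ 3, so it is not in L.
(Other choices also work, e.g. i = 2, 3; only i = 1 is guaranteed to stay in L since xy¹z = s.)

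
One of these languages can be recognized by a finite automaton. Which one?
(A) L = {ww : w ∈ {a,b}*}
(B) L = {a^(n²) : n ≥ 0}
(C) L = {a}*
(C) {a}*

(C) L = {a}* is regular.

This can be recognized by a finite automaton (DFA/NFA).
Regular expressions like {a}* define regular languages.

The other choices are not regular:
- {a^(n²) : n ≥ 0}: After pumping, length is no longer a perfect square
- {ww : w ∈ {a,b}*}: After pumping, the two halves no longer match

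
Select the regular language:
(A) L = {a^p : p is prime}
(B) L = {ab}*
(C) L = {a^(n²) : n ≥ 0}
(B) {ab}*

(B) L = {ab}* is regular.

This can be recognized by a finite automaton (DFA/NFA).
Regular expressions like {ab}* define regular languages.

The other choices are not regular:
- {a^p : p is prime}: After pumping, the length becomes composite
- {a^(n²) : n ≥ 0}: After pumping, length is no longer a perfect square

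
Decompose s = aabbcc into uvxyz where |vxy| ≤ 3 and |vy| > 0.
u='aa', v='b', x='b', y='c', z='c'

For s = aabbcc with pumping length p = 3:

One valid decomposition:
- u = 'aa'
- v = 'b'
- x = 'b'
- y = 'c'
- z = 'c'

Verification:
- uvxyz = 'aa' + 'b' + 'b' + 'c' + 'c' = aabbcc ✓
- |vxy| = |'bbc'| = 3 ≤ 3 ✓
- |vy| = |'bc'| = 2 > 0 ✓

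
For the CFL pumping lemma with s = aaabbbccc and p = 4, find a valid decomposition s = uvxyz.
u='aa', v='a', x='bb', y='b', z='ccc'

For s = aaabbbccc with pumping length p = 4:

One valid decomposition:
- u = 'aa'
- v = 'a'
- x = 'bb'
- y = 'b'
- z = 'ccc'

Verification:
- uvxyz = 'aa' + 'a' + 'bb' + 'b' + 'ccc' = aaabbbccc ✓
- |vxy| = |'abbb'| = 4 ≤ 4 ✓
- |vy| = |'ab'| = 2 > 0 ✓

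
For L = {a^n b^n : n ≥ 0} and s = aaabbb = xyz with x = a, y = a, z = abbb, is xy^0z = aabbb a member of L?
No

xy⁰z = a · ε · abbb = aabbb.
aabbb has 2 a's and 3 b's; 2 ≠ 3, so it is not in L.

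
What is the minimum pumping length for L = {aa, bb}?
p = 3

For a finite language L, the pumping lemma holds vacuously if p > max|s| for s ∈ L.

The longest string in L = {aa, bb} has length 2.
If p = 3, then no string s ∈ L has |s| ≥ p, so the condition is vacuously true.

The minimum pumping length is p = 3.

Why no smaller p works: for any p ≤ 2, the longest string s ∈ L has |s| = 2 ≥ p, so it would
have to be pumpable; but pumping up (i = 2, 3, ...) produces ever longer strings, which cannot all lie in the
finite language L. So the pumping property fails for every p ≤ 2.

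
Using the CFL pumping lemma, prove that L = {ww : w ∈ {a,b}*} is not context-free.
Assume for contradiction that L is context-free, and let p ≥ 1 be the pumping length given by the pumping lemma for CFLs.
Choose s = a^p b^p a^p b^p. Then s ∈ L (take w = a^p b^p) and |s| = 4p ≥ p.
By the CFL pumping lemma, s = uvxyz for some u, v, x, y, z with |vxy| ≤ p, |vy| ≥ 1, and uv^i xy^i z ∈ L for every i ≥ 0.

Write s as four blocks A₁ B₁ A₂ B₂ with A₁ = A₂ = a^p and B₁ = B₂ = b^p. Since |vxy| ≤ p, the window vxy lies inside at most two adjacent blocks. Take i = 0 and let t = uxz, so |t| = 4p − |vy| with 1 ≤ |vy| ≤ p. If |t| is odd, t ∉ L immediately, so assume |vy| is even (hence |vy| ≥ 2) and |t|/2 = 2p − |vy|/2, which satisfies p ≤ |t|/2 ≤ 2p − 1.

Case 1 (vxy inside A₁B₁): t = a^(p−j) b^(p−l) a^p b^p with j + l = |vy|. The second half of t has length < 2p, so it is a suffix of the trailing a^p b^p and ends in b; the first half is a^(p−j) b^(p−l) a^((j+l)/2), which ends in a because (j+l)/2 ≥ 1. The halves differ, so t ∉ L.

Case 2 (vxy inside B₁A₂, straddling the middle): t = a^p b^(p−j) a^(p−l) b^p with j + l = |vy|. If t = ww, then w is a prefix of t of length ≥ p, so w begins with a^p; and w is a suffix of t of length ≥ p, so w ends with b^p. That forces |w| ≥ 2p, contradicting |w| = |t|/2 ≤ 2p − 1. So t ∉ L.

Case 3 (vxy inside A₂B₂): t = a^p b^p a^(p−j) b^(p−l) with j + l = |vy|. The first half of t is a prefix of a^p b^p, so it begins with a; the second half is b^((j+l)/2) a^(p−j) b^(p−l), which begins with b. The halves differ, so t ∉ L.

In every case uv⁰xy⁰z = uxz ∉ L.

This contradicts the CFL pumping lemma, which requires uv^i xy^i z ∈ L for all i ≥ 0.
Hence L = {ww : w ∈ {a,b}*} is not context-free. ∎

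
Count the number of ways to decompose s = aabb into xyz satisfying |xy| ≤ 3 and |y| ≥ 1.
6

For s = 'aabb' with pumping length p = 3:

Constraints: |xy| ≤ 3, |y| > 0

Valid decompositions (|xy| ≤ p, |y| ≥ 1):
  • x='', y='a', z='abb'
  • x='a', y='a', z='bb'
  • x='', y='aa', z='bb'
  • x='aa', y='b', z='b'
  • x='a', y='ab', z='b'
  • x='', y='aab', z='b'

Total count: 6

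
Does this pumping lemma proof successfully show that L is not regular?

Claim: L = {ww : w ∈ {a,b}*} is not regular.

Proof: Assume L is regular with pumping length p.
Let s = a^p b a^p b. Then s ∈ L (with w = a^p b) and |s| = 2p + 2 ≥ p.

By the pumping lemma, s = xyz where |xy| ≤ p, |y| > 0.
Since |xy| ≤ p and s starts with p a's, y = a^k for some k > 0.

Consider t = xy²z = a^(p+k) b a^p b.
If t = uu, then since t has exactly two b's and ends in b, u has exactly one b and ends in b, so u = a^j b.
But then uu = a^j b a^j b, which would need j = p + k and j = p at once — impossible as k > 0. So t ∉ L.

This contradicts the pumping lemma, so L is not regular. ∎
The proof is correct.

This proof is valid because:
1. s = a^p b a^p b is in L and is chosen in terms of p, so |s| ≥ p holds for every p
2. The decomposition analysis is correct: |xy| ≤ p forces y to lie inside the leading a's
3. The contradiction is valid: the argument shows a^(p+k) b a^p b cannot be split into two equal halves
4. The conclusion follows logically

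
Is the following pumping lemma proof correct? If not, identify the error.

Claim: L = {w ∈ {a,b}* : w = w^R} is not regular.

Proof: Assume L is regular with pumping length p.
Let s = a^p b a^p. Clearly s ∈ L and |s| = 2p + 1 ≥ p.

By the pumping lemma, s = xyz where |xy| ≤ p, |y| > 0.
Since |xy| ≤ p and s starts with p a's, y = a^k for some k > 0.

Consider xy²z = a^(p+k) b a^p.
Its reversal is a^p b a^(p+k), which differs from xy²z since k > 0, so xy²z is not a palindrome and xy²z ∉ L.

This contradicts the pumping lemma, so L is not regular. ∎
The proof is correct.

This proof is valid because:
1. s = a^p b a^p is in L and is chosen in terms of p, so |s| ≥ p holds for every p
2. The decomposition analysis is correct: |xy| ≤ p forces y to lie inside the leading a's
3. The contradiction is valid: a^(p+k) b a^p has more a's before the b than after it, so it is not a palindrome
4. The conclusion follows logically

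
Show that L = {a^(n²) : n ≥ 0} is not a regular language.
Assume for contradiction that L is regular, and let p ≥ 1 be the pumping length given by the pumping lemma.
Choose s = a^(p²). Then s ∈ L and |s| = p² ≥ p.
By the pumping lemma, s = xyz for some x, y, z with |xy| ≤ p, |y| ≥ 1, and xy^i z ∈ L for every i ≥ 0.
Here y = a^k for some k with 1 ≤ k ≤ |xy| ≤ p.

Take i = 2: |xy²z| = p² + k.
Now p² < p² + k ≤ p² + p < p² + 2p + 1 = (p + 1)².
So |xy²z| lies strictly between the consecutive squares p² and (p + 1)², hence is not a perfect square, and xy²z ∉ L.

This contradicts the pumping lemma, which requires xy^i z ∈ L for all i ≥ 0.
Hence L = {a^(n²) : n ≥ 0} is not regular. ∎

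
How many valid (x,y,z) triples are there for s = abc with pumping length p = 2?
3

For s = 'abc' with pumping length p = 2:

Constraints: |xy| ≤ 2, |y| > 0

Valid decompositions (|xy| ≤ p, |y| ≥ 1):
  • x='', y='a', z='bc'
  • x='a', y='b', z='c'
  • x='', y='ab', z='c'

Total count: 3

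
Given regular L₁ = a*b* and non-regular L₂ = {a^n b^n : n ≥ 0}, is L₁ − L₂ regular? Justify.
No — L₁ − L₂ is not regular.

a*b* − {a^n b^n} = {a^n b^m : n ≠ m}. If this were regular, then its complement intersected with a*b*, namely {a^n b^n : n ≥ 0}, would be regular too (closure under complement and intersection) — contradiction. So L₁ − L₂ is not regular.

Note that the bare facts "L₁ regular, L₂ non-regular" do not settle the question by themselves: the closure of regular languages under ∪, ∩, complement and difference applies only when BOTH operands are regular. With a non-regular operand the result can come out regular or non-regular depending on the specific languages, so one has to work out L₁ − L₂ for this particular pair, as above.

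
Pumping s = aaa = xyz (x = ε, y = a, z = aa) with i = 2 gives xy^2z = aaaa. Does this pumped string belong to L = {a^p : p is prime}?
No

xy²z = ε · aa · aa = aaaa.
aaaa has length 4 = 2 × 2, which is not prime, so it is not in L.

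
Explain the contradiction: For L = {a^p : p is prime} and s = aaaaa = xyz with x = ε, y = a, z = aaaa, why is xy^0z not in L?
xy⁰z = aaaa ∉ L

Pumping with i = 0 replaces y = a by y⁰ = ε:
- Original: s = xyz = aaaaa; aaaaa has length 5, which is prime, so it is in L
- Pumped: xy⁰z = ε · ε · aaaa = aaaa
- aaaa has length 4 = 2 × 2, which is not prime, so it is not in L

The pumping lemma would require xy⁰z ∈ L, so this decomposition yields a contradiction.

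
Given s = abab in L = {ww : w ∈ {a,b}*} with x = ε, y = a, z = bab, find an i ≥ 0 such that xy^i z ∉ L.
i = 3

xy³z = ε · aaa · bab = aaabab; aaabab has length 6; its halves are aaa and bab, which differ, so it is not in L.
(Other choices also work, e.g. i = 0, 2; only i = 1 is guaranteed to stay in L since xy¹z = s.)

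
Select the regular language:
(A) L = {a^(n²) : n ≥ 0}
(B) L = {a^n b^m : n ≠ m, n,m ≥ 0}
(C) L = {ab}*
(C) {ab}*

(C) L = {ab}* is regular.

This can be recognized by a finite automaton (DFA/NFA).
Regular expressions like {ab}* define regular languages.

The other choices are not regular:
- {a^(n²) : n ≥ 0}: After pumping, length is no longer a perfect square
- {a^n b^m : n ≠ m, n,m ≥ 0}: After pumping a's, we can make n = m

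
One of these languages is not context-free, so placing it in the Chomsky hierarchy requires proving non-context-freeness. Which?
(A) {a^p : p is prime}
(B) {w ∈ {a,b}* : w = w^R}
(A) {a^p : p is prime}

(A) {a^p : p is prime} requires the CFL pumping lemma.

- {w ∈ {a,b}* : w = w^R} is context-free (but not regular)
  • Can be shown non-regular with the regular pumping lemma
  • After pumping, the string is no longer symmetric

- {a^p : p is prime} is NOT context-free
  • Requires the CFL pumping lemma to prove
  • The CFL pumping lemma also fails because prime gaps are unbounded

The CFL pumping lemma is "stronger" in that it can prove non-membership
in the larger class of context-free languages.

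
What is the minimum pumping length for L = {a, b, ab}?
p = 3

For a finite language L, the pumping lemma holds vacuously if p > max|s| for s ∈ L.

The longest string in L = {a, b, ab} has length 2.
If p = 3, then no string s ∈ L has |s| ≥ p, so the condition is vacuously true.

The minimum pumping length is p = 3.

Why no smaller p works: for any p ≤ 2, the longest string s ∈ L has |s| = 2 ≥ p, so it would
have to be pumpable; but pumping up (i = 2, 3, ...) produces ever longer strings, which cannot all lie in the
finite language L. So the pumping property fails for every p ≤ 2.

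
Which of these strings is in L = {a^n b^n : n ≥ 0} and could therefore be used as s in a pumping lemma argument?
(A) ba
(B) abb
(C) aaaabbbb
(C) aaaabbbb

The pumping lemma is applied to a string s that lies in L, so first check membership of each option:
- (A) ba has an a after a b, so it is not of the form a^n b^n and is not in L ✗
- (B) abb has 1 a's and 2 b's; 1 ≠ 2, so it is not in L ✗
- (C) aaaabbbb = a^4 b^4 has equal counts (4 = 4), so it is in L ✓

Only (C) aaaabbbb is in L, so it is the only candidate that could play the role of s.
(In a complete proof one picks s in terms of the pumping length p so that |s| ≥ p is guaranteed; a fixed string like aaaabbbb illustrates the shape of such an s.)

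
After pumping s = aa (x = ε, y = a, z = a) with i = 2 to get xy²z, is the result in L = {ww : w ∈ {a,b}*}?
No

xy²z = ε · aa · a = aaa.
aaa has odd length 3, so it cannot be written as ww and is not in L.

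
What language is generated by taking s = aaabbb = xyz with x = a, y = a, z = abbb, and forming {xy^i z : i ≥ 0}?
{xy^i z : i ≥ 0} = {a^(2+i) b^3 : i ≥ 0} = {aabbb, aaabbb, aaaabbb, ...}

With x = a, y = a, z = abbb: Starting with aaabbb and pumping the second 'a', we get strings with 2+i a's followed by 3 b's for i = 0, 1, 2, ...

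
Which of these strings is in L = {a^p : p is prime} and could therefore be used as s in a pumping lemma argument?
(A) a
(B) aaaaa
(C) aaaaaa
(B) aaaaa

The pumping lemma is applied to a string s that lies in L, so first check membership of each option:
- (A) a has length 1, which is not prime, so it is not in L ✗
- (B) aaaaa has length 5, which is prime, so it is in L ✓
- (C) aaaaaa has length 6 = 2 × 3, which is not prime, so it is not in L ✗

Only (B) aaaaa is in L, so it is the only candidate that could play the role of s.
(In a complete proof one picks s in terms of the pumping length p so that |s| ≥ p is guaranteed; a fixed string like aaaaa illustrates the shape of such an s.)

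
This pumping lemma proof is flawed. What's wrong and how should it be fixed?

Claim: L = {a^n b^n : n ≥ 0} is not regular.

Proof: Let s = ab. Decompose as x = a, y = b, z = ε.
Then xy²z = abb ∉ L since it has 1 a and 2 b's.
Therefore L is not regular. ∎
Error: The string s = ab might be shorter than the pumping length p.

Correction: Choose s = a^p b^p to ensure |s| ≥ p. Also, the decomposition is wrong: with |xy| ≤ p, y cannot include b's when s starts with p a's.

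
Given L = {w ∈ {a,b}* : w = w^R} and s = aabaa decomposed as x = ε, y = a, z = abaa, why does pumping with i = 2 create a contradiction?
xy²z = aaabaa ∉ L

Pumping with i = 2 replaces y = a by y² = aa:
- Original: s = xyz = aabaa; aabaa reversed is aabaa, the same string, so it is a palindrome and is in L
- Pumped: xy²z = ε · aa · abaa = aaabaa
- aaabaa reversed is aabaaa ≠ aaabaa, so it is not a palindrome and is not in L

The pumping lemma would require xy²z ∈ L, so this decomposition yields a contradiction.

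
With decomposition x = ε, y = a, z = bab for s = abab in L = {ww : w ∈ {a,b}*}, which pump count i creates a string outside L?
i = 3

xy³z = ε · aaa · bab = aaabab; aaabab has length 6; its halves are aaa and bab, which differ, so it is not in L.
(Other choices also work, e.g. i = 0, 2; only i = 1 is guaranteed to stay in L since xy¹z = s.)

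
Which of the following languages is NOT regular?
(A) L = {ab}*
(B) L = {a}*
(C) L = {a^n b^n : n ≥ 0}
(C) {a^n b^n : n ≥ 0}

(C) L = {a^n b^n : n ≥ 0} is NOT regular.

The pumping lemma can be used to prove this:
After pumping, the number of a's and b's become unequal

The other languages are regular because they can be recognized by finite automata.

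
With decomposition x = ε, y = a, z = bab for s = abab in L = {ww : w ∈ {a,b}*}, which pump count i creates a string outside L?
i = 2

xy²z = ε · aa · bab = aabab; aabab has odd length 5, so it cannot be written as ww and is not in L.
(Other choices also work, e.g. i = 0, 3; only i = 1 is guaranteed to stay in L since xy¹z = s.)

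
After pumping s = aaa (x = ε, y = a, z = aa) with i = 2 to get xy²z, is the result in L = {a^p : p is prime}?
No

xy²z = ε · aa · aa = aaaa.
aaaa has length 4 = 2 × 2, which is not prime, so it is not in L.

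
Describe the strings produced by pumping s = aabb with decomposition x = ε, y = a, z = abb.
{xy^i z : i ≥ 0} = {a^(i+1) b^2 : i ≥ 0} = {abb, aabb, aaabb, ...}

With x = ε, y = a, z = abb: Starting with aabb and pumping the first 'a' (z = abb keeps the second 'a'), we get strings with i+1 a's followed by 2 b's for i = 0, 1, 2, ...; note bb is not produced because z always contributes one a.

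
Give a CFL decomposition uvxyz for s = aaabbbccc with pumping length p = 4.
u='aa', v='a', x='bb', y='b', z='ccc'

For s = aaabbbccc with pumping length p = 4:

One valid decomposition:
- u = 'aa'
- v = 'a'
- x = 'bb'
- y = 'b'
- z = 'ccc'

Verification:
- uvxyz = 'aa' + 'a' + 'bb' + 'b' + 'ccc' = aaabbbccc ✓
- |vxy| = |'abbb'| = 4 ≤ 4 ✓
- |vy| = |'ab'| = 2 > 0 ✓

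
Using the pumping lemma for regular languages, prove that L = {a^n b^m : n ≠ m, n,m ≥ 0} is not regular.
Assume for contradiction that L is regular, and let p ≥ 1 be the pumping length given by the pumping lemma.
Choose s = a^p b^(p + p!). Then s ∈ L because p ≠ p + p! (as p! ≥ 1), and |s| ≥ p.
By the pumping lemma, s = xyz for some x, y, z with |xy| ≤ p, |y| ≥ 1, and xy^i z ∈ L for every i ≥ 0.
Since |xy| ≤ p and the first p symbols of s are all a's, y = a^k for some k with 1 ≤ k ≤ p.
For every i ≥ 0, xy^i z = a^(p + (i − 1)k) b^(p + p!).

Because 1 ≤ k ≤ p, k divides p!. Let t = p!/k (a positive integer) and take i = t + 1.
Then the number of a's is p + tk = p + p!, which equals the number of b's.
So xy^(t+1) z = a^(p + p!) b^(p + p!) has equally many a's and b's and is NOT in L.

This contradicts the pumping lemma, which requires xy^i z ∈ L for all i ≥ 0.
Hence L = {a^n b^m : n ≠ m, n,m ≥ 0} is not regular. ∎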